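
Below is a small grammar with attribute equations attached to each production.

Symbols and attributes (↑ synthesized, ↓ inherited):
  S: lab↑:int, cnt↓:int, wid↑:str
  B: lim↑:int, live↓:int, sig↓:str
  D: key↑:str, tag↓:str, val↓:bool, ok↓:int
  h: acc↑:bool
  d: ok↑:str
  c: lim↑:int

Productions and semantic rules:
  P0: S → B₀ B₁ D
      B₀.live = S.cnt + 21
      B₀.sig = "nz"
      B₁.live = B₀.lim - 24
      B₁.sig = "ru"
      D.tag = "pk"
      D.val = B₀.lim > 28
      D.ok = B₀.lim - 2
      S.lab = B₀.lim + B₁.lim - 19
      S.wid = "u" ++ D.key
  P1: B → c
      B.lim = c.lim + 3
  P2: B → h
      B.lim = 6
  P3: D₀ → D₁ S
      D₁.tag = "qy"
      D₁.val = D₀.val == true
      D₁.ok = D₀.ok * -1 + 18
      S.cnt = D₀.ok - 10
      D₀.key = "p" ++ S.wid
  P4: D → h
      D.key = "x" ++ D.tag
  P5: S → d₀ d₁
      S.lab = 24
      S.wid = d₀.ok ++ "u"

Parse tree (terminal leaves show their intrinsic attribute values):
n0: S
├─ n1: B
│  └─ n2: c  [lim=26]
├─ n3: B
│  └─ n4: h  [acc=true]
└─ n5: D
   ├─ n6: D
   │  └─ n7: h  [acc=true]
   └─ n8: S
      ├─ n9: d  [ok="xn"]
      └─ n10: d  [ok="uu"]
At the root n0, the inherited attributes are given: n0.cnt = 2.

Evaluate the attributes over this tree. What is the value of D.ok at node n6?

1. n0.cnt = 2  [given at root]
2. n1.live = 23  [S.cnt + 21]
3. n1.sig = "nz"  ["nz"]
4. n2.lim = 26  [terminal]
5. n1.lim = 29  [c.lim + 3]
6. n3.live = 5  [B₀.lim - 24]
7. n3.sig = "ru"  ["ru"]
8. n4.acc = true  [terminal]
9. n3.lim = 6  [6]
10. n5.tag = "pk"  ["pk"]
11. n5.val = true  [B₀.lim > 28]
12. n5.ok = 27  [B₀.lim - 2]
13. n6.tag = "qy"  ["qy"]
14. n6.val = true  [D₀.val == true]
15. n6.ok = -9  [D₀.ok * -1 + 18]
16. n7.acc = true  [terminal]
17. n6.key = "xqy"  ["x" ++ D.tag]
18. n8.cnt = 17  [D₀.ok - 10]
19. n9.ok = "xn"  [terminal]
20. n10.ok = "uu"  [terminal]
21. n8.lab = 24  [24]
22. n8.wid = "xnu"  [d₀.ok ++ "u"]
23. n5.key = "pxnu"  ["p" ++ S.wid]
24. n0.lab = 16  [B₀.lim + B₁.lim - 19]
25. n0.wid = "upxnu"  ["u" ++ D.key]

-9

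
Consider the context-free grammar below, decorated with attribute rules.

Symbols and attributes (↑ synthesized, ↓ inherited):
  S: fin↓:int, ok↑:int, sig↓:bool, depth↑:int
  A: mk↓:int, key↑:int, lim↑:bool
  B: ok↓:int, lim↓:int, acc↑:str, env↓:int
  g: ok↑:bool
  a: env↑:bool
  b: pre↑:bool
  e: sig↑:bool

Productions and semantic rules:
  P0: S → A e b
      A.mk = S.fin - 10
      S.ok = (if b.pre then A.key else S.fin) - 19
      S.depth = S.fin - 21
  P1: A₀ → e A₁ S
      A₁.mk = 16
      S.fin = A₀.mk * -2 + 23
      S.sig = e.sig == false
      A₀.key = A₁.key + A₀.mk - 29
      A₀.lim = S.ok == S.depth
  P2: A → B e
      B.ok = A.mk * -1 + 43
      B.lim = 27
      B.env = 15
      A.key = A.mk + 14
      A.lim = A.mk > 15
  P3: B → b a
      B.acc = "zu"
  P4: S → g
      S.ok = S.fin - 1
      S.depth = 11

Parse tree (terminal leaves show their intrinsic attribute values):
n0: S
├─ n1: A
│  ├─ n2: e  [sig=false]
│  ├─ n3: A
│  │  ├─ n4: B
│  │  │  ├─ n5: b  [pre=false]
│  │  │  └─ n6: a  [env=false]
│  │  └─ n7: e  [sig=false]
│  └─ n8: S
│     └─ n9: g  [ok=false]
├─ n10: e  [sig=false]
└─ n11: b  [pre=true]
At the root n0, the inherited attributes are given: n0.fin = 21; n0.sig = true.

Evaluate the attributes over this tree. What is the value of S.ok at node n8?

0

1. n0.fin = 21  [given at root]
2. n0.sig = true  [given at root]
3. n1.mk = 11  [S.fin - 10]
4. n2.sig = false  [terminal]
5. n3.mk = 16  [16]
6. n4.ok = 27  [A.mk * -1 + 43]
7. n4.lim = 27  [27]
8. n4.env = 15  [15]
9. n5.pre = false  [terminal]
10. n6.env = false  [terminal]
11. n4.acc = "zu"  ["zu"]
12. n7.sig = false  [terminal]
13. n3.key = 30  [A.mk + 14]
14. n3.lim = true  [A.mk > 15]
15. n8.fin = 1  [A₀.mk * -2 + 23]
16. n8.sig = true  [e.sig == false]
17. n9.ok = false  [terminal]
18. n8.ok = 0  [S.fin - 1]
19. n8.depth = 11  [11]
20. n1.key = 12  [A₁.key + A₀.mk - 29]
21. n1.lim = false  [S.ok == S.depth]
22. n10.sig = false  [terminal]
23. n11.pre = true  [terminal]
24. n0.ok = -7  [(if b.pre then A.key else S.fin) - 19]
25. n0.depth = 0  [S.fin - 21]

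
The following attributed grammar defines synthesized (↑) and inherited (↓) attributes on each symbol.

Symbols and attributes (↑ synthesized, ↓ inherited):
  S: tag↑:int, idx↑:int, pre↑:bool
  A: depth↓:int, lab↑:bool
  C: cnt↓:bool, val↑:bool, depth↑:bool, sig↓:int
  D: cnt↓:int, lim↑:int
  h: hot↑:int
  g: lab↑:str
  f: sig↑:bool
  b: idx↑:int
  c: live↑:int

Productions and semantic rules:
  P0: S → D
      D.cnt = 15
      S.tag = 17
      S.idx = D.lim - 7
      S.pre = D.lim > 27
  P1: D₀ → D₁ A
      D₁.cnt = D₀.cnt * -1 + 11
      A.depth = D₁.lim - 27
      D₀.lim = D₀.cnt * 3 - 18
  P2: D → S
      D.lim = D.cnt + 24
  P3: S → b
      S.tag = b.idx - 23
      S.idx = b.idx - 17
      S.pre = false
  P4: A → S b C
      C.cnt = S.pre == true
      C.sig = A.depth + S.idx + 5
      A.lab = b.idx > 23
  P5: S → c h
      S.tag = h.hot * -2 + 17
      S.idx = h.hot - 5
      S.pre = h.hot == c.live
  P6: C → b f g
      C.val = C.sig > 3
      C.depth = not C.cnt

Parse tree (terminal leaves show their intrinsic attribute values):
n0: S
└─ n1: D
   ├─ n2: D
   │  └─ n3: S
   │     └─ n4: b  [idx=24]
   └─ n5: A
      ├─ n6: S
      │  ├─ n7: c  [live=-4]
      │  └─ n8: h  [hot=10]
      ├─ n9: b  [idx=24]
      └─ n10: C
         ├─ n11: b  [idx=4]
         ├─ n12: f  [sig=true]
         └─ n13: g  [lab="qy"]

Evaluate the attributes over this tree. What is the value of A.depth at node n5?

1. n1.cnt = 15  [15]
2. n2.cnt = -4  [D₀.cnt * -1 + 11]
3. n4.idx = 24  [terminal]
4. n3.tag = 1  [b.idx - 23]
5. n3.idx = 7  [b.idx - 17]
6. n3.pre = false  [false]
7. n2.lim = 20  [D.cnt + 24]
8. n5.depth = -7  [D₁.lim - 27]
9. n7.live = -4  [terminal]
10. n8.hot = 10  [terminal]
11. n6.tag = -3  [h.hot * -2 + 17]
12. n6.idx = 5  [h.hot - 5]
13. n6.pre = false  [h.hot == c.live]
14. n9.idx = 24  [terminal]
15. n10.cnt = false  [S.pre == true]
16. n10.sig = 3  [A.depth + S.idx + 5]
17. n11.idx = 4  [terminal]
18. n12.sig = true  [terminal]
19. n13.lab = "qy"  [terminal]
20. n10.val = false  [C.sig > 3]
21. n10.depth = true  [not C.cnt]
22. n5.lab = true  [b.idx > 23]
23. n1.lim = 27  [D₀.cnt * 3 - 18]
24. n0.tag = 17  [17]
25. n0.idx = 20  [D.lim - 7]
26. n0.pre = false  [D.lim > 27]

-7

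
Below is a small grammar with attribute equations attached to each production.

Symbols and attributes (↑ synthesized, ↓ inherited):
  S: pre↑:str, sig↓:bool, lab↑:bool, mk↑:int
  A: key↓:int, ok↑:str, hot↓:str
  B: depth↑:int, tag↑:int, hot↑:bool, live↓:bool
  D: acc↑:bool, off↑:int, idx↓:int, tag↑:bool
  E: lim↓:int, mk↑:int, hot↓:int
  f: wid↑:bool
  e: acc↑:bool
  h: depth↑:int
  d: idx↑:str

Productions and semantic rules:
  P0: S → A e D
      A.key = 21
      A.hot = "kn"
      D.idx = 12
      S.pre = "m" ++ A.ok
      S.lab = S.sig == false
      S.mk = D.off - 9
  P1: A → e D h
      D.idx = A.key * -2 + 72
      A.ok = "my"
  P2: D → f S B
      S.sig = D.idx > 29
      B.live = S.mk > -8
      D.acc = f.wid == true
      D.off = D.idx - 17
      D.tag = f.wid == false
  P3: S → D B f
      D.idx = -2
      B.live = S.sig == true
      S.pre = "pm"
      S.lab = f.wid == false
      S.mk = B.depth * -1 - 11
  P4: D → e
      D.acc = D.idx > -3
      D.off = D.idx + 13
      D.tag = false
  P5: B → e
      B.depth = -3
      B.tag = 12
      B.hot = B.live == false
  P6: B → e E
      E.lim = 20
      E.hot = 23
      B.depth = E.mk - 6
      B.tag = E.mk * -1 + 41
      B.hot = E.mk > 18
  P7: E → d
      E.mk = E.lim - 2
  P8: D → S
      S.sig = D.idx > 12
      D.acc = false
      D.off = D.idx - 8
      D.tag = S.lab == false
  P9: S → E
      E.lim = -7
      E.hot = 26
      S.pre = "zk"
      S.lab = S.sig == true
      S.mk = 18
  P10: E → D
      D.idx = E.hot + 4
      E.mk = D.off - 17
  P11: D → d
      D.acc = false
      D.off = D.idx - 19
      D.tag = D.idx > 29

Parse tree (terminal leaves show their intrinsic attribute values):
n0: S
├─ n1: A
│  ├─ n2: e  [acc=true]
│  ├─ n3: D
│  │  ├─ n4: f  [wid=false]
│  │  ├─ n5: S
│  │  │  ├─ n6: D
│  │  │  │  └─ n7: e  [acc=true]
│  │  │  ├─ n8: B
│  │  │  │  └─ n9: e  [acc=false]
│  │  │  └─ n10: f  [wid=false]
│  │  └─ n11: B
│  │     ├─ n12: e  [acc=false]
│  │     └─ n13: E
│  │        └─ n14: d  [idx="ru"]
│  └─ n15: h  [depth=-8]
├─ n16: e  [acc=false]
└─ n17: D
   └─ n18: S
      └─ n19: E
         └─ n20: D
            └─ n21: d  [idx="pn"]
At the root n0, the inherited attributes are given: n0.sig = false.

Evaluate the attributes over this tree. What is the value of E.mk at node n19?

1. n0.sig = false  [given at root]
2. n1.key = 21  [21]
3. n1.hot = "kn"  ["kn"]
4. n2.acc = true  [terminal]
5. n3.idx = 30  [A.key * -2 + 72]
6. n4.wid = false  [terminal]
7. n5.sig = true  [D.idx > 29]
8. n6.idx = -2  [-2]
9. n7.acc = true  [terminal]
10. n6.acc = true  [D.idx > -3]
11. n6.off = 11  [D.idx + 13]
12. n6.tag = false  [false]
13. n8.live = true  [S.sig == true]
14. n9.acc = false  [terminal]
15. n8.depth = -3  [-3]
16. n8.tag = 12  [12]
17. n8.hot = false  [B.live == false]
18. n10.wid = false  [terminal]
19. n5.pre = "pm"  ["pm"]
20. n5.lab = true  [f.wid == false]
21. n5.mk = -8  [B.depth * -1 - 11]
22. n11.live = false  [S.mk > -8]
23. n12.acc = false  [terminal]
24. n13.lim = 20  [20]
25. n13.hot = 23  [23]
26. n14.idx = "ru"  [terminal]
27. n13.mk = 18  [E.lim - 2]
28. n11.depth = 12  [E.mk - 6]
29. n11.tag = 23  [E.mk * -1 + 41]
30. n11.hot = false  [E.mk > 18]
31. n3.acc = false  [f.wid == true]
32. n3.off = 13  [D.idx - 17]
33. n3.tag = true  [f.wid == false]
34. n15.depth = -8  [terminal]
35. n1.ok = "my"  ["my"]
36. n16.acc = false  [terminal]
37. n17.idx = 12  [12]
38. n18.sig = false  [D.idx > 12]
39. n19.lim = -7  [-7]
40. n19.hot = 26  [26]
41. n20.idx = 30  [E.hot + 4]
42. n21.idx = "pn"  [terminal]
43. n20.acc = false  [false]
44. n20.off = 11  [D.idx - 19]
45. n20.tag = true  [D.idx > 29]
46. n19.mk = -6  [D.off - 17]
47. n18.pre = "zk"  ["zk"]
48. n18.lab = false  [S.sig == true]
49. n18.mk = 18  [18]
50. n17.acc = false  [false]
51. n17.off = 4  [D.idx - 8]
52. n17.tag = true  [S.lab == false]
53. n0.pre = "mmy"  ["m" ++ A.ok]
54. n0.lab = true  [S.sig == false]
55. n0.mk = -5  [D.off - 9]

-6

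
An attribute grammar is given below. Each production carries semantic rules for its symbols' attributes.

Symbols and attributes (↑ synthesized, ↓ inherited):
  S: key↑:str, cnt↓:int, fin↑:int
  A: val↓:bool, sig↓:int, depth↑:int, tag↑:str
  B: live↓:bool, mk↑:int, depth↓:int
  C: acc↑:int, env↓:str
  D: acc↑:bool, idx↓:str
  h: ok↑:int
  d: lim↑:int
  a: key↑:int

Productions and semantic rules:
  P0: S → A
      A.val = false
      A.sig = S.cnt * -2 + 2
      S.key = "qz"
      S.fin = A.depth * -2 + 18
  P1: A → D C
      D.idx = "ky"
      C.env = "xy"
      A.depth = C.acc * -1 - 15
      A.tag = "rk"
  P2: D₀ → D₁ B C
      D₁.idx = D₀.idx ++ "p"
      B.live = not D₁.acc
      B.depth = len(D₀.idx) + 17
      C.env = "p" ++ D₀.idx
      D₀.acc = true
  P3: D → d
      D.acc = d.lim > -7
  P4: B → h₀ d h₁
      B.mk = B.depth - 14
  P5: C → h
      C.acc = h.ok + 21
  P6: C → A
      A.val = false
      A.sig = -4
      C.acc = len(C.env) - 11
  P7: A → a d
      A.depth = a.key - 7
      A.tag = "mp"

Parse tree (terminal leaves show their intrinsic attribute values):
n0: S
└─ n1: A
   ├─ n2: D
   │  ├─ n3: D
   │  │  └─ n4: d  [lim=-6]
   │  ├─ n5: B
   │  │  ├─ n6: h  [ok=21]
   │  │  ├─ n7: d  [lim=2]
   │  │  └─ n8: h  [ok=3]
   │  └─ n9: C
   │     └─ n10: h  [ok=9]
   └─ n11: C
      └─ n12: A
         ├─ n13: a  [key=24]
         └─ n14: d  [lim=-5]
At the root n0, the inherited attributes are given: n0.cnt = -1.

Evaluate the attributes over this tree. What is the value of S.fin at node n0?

30

1. n0.cnt = -1  [given at root]
2. n1.val = false  [false]
3. n1.sig = 4  [S.cnt * -2 + 2]
4. n2.idx = "ky"  ["ky"]
5. n3.idx = "kyp"  [D₀.idx ++ "p"]
6. n4.lim = -6  [terminal]
7. n3.acc = true  [d.lim > -7]
8. n5.live = false  [not D₁.acc]
9. n5.depth = 19  [len(D₀.idx) + 17]
10. n6.ok = 21  [terminal]
11. n7.lim = 2  [terminal]
12. n8.ok = 3  [terminal]
13. n5.mk = 5  [B.depth - 14]
14. n9.env = "pky"  ["p" ++ D₀.idx]
15. n10.ok = 9  [terminal]
16. n9.acc = 30  [h.ok + 21]
17. n2.acc = true  [true]
18. n11.env = "xy"  ["xy"]
19. n12.val = false  [false]
20. n12.sig = -4  [-4]
21. n13.key = 24  [terminal]
22. n14.lim = -5  [terminal]
23. n12.depth = 17  [a.key - 7]
24. n12.tag = "mp"  ["mp"]
25. n11.acc = -9  [len(C.env) - 11]
26. n1.depth = -6  [C.acc * -1 - 15]
27. n1.tag = "rk"  ["rk"]
28. n0.key = "qz"  ["qz"]
29. n0.fin = 30  [A.depth * -2 + 18]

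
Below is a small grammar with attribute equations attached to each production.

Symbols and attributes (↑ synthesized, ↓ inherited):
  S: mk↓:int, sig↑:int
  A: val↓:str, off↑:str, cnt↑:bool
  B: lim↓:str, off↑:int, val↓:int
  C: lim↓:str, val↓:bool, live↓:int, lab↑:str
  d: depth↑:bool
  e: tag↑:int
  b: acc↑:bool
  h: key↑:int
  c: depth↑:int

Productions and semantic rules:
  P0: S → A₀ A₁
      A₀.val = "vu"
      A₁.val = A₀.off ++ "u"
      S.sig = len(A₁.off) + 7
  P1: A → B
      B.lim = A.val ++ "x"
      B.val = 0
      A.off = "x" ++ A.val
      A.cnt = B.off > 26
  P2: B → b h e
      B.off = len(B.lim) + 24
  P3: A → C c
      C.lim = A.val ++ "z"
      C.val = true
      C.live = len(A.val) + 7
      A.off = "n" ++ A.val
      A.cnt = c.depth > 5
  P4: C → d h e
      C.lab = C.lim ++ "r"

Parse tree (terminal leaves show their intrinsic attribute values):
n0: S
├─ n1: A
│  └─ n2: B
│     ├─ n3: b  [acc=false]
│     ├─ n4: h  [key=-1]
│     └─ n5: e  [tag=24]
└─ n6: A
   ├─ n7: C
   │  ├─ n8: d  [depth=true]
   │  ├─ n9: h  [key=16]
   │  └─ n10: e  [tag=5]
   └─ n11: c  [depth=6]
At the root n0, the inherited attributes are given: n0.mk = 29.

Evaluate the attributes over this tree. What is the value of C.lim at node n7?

"xvuuz"

1. n0.mk = 29  [given at root]
2. n1.val = "vu"  ["vu"]
3. n2.lim = "vux"  [A.val ++ "x"]
4. n2.val = 0  [0]
5. n3.acc = false  [terminal]
6. n4.key = -1  [terminal]
7. n5.tag = 24  [terminal]
8. n2.off = 27  [len(B.lim) + 24]
9. n1.off = "xvu"  ["x" ++ A.val]
10. n1.cnt = true  [B.off > 26]
11. n6.val = "xvuu"  [A₀.off ++ "u"]
12. n7.lim = "xvuuz"  [A.val ++ "z"]
13. n7.val = true  [true]
14. n7.live = 11  [len(A.val) + 7]
15. n8.depth = true  [terminal]
16. n9.key = 16  [terminal]
17. n10.tag = 5  [terminal]
18. n7.lab = "xvuuzr"  [C.lim ++ "r"]
19. n11.depth = 6  [terminal]
20. n6.off = "nxvuu"  ["n" ++ A.val]
21. n6.cnt = true  [c.depth > 5]
22. n0.sig = 12  [len(A₁.off) + 7]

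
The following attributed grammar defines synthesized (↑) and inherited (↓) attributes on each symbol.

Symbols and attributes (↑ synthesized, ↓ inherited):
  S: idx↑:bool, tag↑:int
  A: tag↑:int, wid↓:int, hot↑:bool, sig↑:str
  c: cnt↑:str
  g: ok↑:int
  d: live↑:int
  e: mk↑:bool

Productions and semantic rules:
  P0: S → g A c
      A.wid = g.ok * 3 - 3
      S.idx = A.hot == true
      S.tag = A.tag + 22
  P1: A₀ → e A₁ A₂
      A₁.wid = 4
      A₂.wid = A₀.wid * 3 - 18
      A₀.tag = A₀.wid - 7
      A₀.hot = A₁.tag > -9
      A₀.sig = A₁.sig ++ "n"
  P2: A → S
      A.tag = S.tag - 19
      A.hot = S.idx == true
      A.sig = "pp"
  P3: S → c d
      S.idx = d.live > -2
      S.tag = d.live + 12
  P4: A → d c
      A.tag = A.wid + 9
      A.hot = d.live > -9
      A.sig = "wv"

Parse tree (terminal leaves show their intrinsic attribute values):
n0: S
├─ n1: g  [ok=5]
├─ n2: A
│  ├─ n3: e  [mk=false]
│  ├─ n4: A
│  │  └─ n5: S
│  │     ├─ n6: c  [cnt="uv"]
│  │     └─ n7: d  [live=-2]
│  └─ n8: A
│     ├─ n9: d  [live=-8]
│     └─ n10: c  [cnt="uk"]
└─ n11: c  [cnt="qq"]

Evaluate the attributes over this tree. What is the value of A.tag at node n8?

1. n1.ok = 5  [terminal]
2. n2.wid = 12  [g.ok * 3 - 3]
3. n3.mk = false  [terminal]
4. n4.wid = 4  [4]
5. n6.cnt = "uv"  [terminal]
6. n7.live = -2  [terminal]
7. n5.idx = false  [d.live > -2]
8. n5.tag = 10  [d.live + 12]
9. n4.tag = -9  [S.tag - 19]
10. n4.hot = false  [S.idx == true]
11. n4.sig = "pp"  ["pp"]
12. n8.wid = 18  [A₀.wid * 3 - 18]
13. n9.live = -8  [terminal]
14. n10.cnt = "uk"  [terminal]
15. n8.tag = 27  [A.wid + 9]
16. n8.hot = true  [d.live > -9]
17. n8.sig = "wv"  ["wv"]
18. n2.tag = 5  [A₀.wid - 7]
19. n2.hot = false  [A₁.tag > -9]
20. n2.sig = "ppn"  [A₁.sig ++ "n"]
21. n11.cnt = "qq"  [terminal]
22. n0.idx = false  [A.hot == true]
23. n0.tag = 27  [A.tag + 22]

27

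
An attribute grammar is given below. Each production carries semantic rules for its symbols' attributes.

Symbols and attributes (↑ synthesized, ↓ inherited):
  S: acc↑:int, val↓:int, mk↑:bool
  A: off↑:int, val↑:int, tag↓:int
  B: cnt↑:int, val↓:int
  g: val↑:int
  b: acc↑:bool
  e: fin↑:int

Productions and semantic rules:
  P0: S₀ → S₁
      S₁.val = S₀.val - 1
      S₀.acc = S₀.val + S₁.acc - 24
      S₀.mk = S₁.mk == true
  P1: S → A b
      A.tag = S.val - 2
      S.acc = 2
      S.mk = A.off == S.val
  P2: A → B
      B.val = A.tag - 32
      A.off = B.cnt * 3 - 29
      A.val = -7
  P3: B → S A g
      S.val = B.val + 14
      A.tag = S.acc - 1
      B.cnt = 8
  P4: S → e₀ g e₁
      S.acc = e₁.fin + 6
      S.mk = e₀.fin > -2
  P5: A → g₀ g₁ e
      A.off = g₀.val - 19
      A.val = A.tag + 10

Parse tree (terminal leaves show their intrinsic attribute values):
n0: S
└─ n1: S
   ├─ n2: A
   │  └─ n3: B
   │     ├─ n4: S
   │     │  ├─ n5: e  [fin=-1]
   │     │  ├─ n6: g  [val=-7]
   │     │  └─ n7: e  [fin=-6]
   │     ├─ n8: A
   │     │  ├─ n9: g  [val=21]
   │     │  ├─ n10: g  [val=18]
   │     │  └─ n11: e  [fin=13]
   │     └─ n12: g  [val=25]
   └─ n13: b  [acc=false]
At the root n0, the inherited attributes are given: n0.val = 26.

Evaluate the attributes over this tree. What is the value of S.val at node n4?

1. n0.val = 26  [given at root]
2. n1.val = 25  [S₀.val - 1]
3. n2.tag = 23  [S.val - 2]
4. n3.val = -9  [A.tag - 32]
5. n4.val = 5  [B.val + 14]
6. n5.fin = -1  [terminal]
7. n6.val = -7  [terminal]
8. n7.fin = -6  [terminal]
9. n4.acc = 0  [e₁.fin + 6]
10. n4.mk = true  [e₀.fin > -2]
11. n8.tag = -1  [S.acc - 1]
12. n9.val = 21  [terminal]
13. n10.val = 18  [terminal]
14. n11.fin = 13  [terminal]
15. n8.off = 2  [g₀.val - 19]
16. n8.val = 9  [A.tag + 10]
17. n12.val = 25  [terminal]
18. n3.cnt = 8  [8]
19. n2.off = -5  [B.cnt * 3 - 29]
20. n2.val = -7  [-7]
21. n13.acc = false  [terminal]
22. n1.acc = 2  [2]
23. n1.mk = false  [A.off == S.val]
24. n0.acc = 4  [S₀.val + S₁.acc - 24]
25. n0.mk = false  [S₁.mk == true]

5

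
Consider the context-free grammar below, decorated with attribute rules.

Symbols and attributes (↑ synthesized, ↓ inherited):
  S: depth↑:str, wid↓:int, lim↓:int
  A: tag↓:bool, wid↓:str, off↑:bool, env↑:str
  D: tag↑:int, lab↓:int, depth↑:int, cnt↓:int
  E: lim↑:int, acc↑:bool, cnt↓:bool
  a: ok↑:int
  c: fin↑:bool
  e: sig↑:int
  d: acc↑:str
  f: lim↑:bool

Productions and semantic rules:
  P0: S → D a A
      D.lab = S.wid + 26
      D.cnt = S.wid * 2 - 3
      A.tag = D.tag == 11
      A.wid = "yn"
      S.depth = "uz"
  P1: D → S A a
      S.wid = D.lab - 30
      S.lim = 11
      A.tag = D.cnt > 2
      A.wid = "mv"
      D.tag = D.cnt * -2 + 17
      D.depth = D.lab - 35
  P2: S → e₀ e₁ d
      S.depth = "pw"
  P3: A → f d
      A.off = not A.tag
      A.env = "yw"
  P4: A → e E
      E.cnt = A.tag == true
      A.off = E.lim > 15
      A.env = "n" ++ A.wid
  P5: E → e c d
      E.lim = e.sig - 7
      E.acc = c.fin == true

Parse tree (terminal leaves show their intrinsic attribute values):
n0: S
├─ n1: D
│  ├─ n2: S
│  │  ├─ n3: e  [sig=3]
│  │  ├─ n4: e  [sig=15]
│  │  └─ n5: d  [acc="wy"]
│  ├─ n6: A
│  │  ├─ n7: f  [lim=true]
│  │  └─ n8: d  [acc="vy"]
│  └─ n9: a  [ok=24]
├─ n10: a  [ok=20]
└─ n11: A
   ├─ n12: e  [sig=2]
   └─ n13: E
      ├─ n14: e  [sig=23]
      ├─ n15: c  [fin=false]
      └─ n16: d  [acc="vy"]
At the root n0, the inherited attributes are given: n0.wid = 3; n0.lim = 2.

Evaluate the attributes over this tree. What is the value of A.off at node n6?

1. n0.wid = 3  [given at root]
2. n0.lim = 2  [given at root]
3. n1.lab = 29  [S.wid + 26]
4. n1.cnt = 3  [S.wid * 2 - 3]
5. n2.wid = -1  [D.lab - 30]
6. n2.lim = 11  [11]
7. n3.sig = 3  [terminal]
8. n4.sig = 15  [terminal]
9. n5.acc = "wy"  [terminal]
10. n2.depth = "pw"  ["pw"]
11. n6.tag = true  [D.cnt > 2]
12. n6.wid = "mv"  ["mv"]
13. n7.lim = true  [terminal]
14. n8.acc = "vy"  [terminal]
15. n6.off = false  [not A.tag]
16. n6.env = "yw"  ["yw"]
17. n9.ok = 24  [terminal]
18. n1.tag = 11  [D.cnt * -2 + 17]
19. n1.depth = -6  [D.lab - 35]
20. n10.ok = 20  [terminal]
21. n11.tag = true  [D.tag == 11]
22. n11.wid = "yn"  ["yn"]
23. n12.sig = 2  [terminal]
24. n13.cnt = true  [A.tag == true]
25. n14.sig = 23  [terminal]
26. n15.fin = false  [terminal]
27. n16.acc = "vy"  [terminal]
28. n13.lim = 16  [e.sig - 7]
29. n13.acc = false  [c.fin == true]
30. n11.off = true  [E.lim > 15]
31. n11.env = "nyn"  ["n" ++ A.wid]
32. n0.depth = "uz"  ["uz"]

false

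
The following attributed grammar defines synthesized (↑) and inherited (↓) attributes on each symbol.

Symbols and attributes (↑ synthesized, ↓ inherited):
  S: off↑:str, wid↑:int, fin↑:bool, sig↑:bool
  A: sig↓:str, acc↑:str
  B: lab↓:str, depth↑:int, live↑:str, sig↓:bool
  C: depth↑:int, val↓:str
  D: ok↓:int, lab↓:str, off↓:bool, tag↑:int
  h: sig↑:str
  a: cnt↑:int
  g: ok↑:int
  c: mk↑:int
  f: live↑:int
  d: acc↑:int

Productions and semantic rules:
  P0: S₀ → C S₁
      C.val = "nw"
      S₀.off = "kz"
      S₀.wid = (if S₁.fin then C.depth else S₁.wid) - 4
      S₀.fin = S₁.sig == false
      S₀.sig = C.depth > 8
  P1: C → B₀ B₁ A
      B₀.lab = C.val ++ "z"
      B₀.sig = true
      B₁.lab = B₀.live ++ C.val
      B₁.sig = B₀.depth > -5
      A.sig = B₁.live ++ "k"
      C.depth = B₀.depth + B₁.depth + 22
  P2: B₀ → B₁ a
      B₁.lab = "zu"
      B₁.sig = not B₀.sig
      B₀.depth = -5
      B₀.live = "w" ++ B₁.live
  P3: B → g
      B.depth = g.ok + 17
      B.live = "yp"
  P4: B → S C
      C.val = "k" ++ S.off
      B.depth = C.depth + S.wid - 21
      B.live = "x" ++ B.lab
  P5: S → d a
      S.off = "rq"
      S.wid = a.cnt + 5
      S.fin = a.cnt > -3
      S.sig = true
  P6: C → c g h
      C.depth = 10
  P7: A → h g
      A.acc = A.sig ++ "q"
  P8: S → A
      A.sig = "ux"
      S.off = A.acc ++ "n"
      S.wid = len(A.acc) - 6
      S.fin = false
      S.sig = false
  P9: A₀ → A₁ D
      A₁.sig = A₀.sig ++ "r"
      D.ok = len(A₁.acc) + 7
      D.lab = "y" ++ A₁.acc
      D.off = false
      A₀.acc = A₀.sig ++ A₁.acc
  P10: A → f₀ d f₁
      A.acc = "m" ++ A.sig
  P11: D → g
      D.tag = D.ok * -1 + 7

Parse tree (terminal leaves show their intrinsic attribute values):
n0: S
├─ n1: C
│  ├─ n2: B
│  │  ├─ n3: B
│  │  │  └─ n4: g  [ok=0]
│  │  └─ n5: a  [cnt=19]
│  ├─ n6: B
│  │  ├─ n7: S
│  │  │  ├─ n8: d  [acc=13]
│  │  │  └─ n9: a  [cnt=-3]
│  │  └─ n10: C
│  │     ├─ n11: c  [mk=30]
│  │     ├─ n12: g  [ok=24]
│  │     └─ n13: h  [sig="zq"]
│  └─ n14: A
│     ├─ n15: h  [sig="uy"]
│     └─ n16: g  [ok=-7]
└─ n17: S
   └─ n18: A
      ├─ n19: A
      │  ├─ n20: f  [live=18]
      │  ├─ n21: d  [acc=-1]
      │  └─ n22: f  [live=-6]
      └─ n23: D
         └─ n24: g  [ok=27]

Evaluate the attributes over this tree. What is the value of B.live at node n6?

"xwypnw"

1. n1.val = "nw"  ["nw"]
2. n2.lab = "nwz"  [C.val ++ "z"]
3. n2.sig = true  [true]
4. n3.lab = "zu"  ["zu"]
5. n3.sig = false  [not B₀.sig]
6. n4.ok = 0  [terminal]
7. n3.depth = 17  [g.ok + 17]
8. n3.live = "yp"  ["yp"]
9. n5.cnt = 19  [terminal]
10. n2.depth = -5  [-5]
11. n2.live = "wyp"  ["w" ++ B₁.live]
12. n6.lab = "wypnw"  [B₀.live ++ C.val]
13. n6.sig = false  [B₀.depth > -5]
14. n8.acc = 13  [terminal]
15. n9.cnt = -3  [terminal]
16. n7.off = "rq"  ["rq"]
17. n7.wid = 2  [a.cnt + 5]
18. n7.fin = false  [a.cnt > -3]
19. n7.sig = true  [true]
20. n10.val = "krq"  ["k" ++ S.off]
21. n11.mk = 30  [terminal]
22. n12.ok = 24  [terminal]
23. n13.sig = "zq"  [terminal]
24. n10.depth = 10  [10]
25. n6.depth = -9  [C.depth + S.wid - 21]
26. n6.live = "xwypnw"  ["x" ++ B.lab]
27. n14.sig = "xwypnwk"  [B₁.live ++ "k"]
28. n15.sig = "uy"  [terminal]
29. n16.ok = -7  [terminal]
30. n14.acc = "xwypnwkq"  [A.sig ++ "q"]
31. n1.depth = 8  [B₀.depth + B₁.depth + 22]
32. n18.sig = "ux"  ["ux"]
33. n19.sig = "uxr"  [A₀.sig ++ "r"]
34. n20.live = 18  [terminal]
35. n21.acc = -1  [terminal]
36. n22.live = -6  [terminal]
37. n19.acc = "muxr"  ["m" ++ A.sig]
38. n23.ok = 11  [len(A₁.acc) + 7]
39. n23.lab = "ymuxr"  ["y" ++ A₁.acc]
40. n23.off = false  [false]
41. n24.ok = 27  [terminal]
42. n23.tag = -4  [D.ok * -1 + 7]
43. n18.acc = "uxmuxr"  [A₀.sig ++ A₁.acc]
44. n17.off = "uxmuxrn"  [A.acc ++ "n"]
45. n17.wid = 0  [len(A.acc) - 6]
46. n17.fin = false  [false]
47. n17.sig = false  [false]
48. n0.off = "kz"  ["kz"]
49. n0.wid = -4  [(if S₁.fin then C.depth else S₁.wid) - 4]
50. n0.fin = true  [S₁.sig == false]
51. n0.sig = false  [C.depth > 8]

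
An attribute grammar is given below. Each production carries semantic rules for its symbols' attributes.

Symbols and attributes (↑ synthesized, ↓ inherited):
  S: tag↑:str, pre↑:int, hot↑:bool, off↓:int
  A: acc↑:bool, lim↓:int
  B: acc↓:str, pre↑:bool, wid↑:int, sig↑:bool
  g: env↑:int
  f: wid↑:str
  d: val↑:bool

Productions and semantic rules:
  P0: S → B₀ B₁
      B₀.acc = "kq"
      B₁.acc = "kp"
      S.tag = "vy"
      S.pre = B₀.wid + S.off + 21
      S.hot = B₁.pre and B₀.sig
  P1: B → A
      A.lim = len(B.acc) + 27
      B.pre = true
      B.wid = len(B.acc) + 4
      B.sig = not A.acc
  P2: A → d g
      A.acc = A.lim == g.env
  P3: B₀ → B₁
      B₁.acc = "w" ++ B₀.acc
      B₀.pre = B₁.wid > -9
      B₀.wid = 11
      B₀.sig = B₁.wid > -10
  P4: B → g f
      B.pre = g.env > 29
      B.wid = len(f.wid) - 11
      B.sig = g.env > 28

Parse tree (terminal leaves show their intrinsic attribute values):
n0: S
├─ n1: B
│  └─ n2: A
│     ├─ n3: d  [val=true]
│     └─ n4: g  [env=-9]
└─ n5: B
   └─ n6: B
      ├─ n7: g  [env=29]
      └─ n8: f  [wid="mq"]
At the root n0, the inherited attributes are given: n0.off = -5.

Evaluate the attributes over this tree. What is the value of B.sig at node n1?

1. n0.off = -5  [given at root]
2. n1.acc = "kq"  ["kq"]
3. n2.lim = 29  [len(B.acc) + 27]
4. n3.val = true  [terminal]
5. n4.env = -9  [terminal]
6. n2.acc = false  [A.lim == g.env]
7. n1.pre = true  [true]
8. n1.wid = 6  [len(B.acc) + 4]
9. n1.sig = true  [not A.acc]
10. n5.acc = "kp"  ["kp"]
11. n6.acc = "wkp"  ["w" ++ B₀.acc]
12. n7.env = 29  [terminal]
13. n8.wid = "mq"  [terminal]
14. n6.pre = false  [g.env > 29]
15. n6.wid = -9  [len(f.wid) - 11]
16. n6.sig = true  [g.env > 28]
17. n5.pre = false  [B₁.wid > -9]
18. n5.wid = 11  [11]
19. n5.sig = true  [B₁.wid > -10]
20. n0.tag = "vy"  ["vy"]
21. n0.pre = 22  [B₀.wid + S.off + 21]
22. n0.hot = false  [B₁.pre and B₀.sig]

true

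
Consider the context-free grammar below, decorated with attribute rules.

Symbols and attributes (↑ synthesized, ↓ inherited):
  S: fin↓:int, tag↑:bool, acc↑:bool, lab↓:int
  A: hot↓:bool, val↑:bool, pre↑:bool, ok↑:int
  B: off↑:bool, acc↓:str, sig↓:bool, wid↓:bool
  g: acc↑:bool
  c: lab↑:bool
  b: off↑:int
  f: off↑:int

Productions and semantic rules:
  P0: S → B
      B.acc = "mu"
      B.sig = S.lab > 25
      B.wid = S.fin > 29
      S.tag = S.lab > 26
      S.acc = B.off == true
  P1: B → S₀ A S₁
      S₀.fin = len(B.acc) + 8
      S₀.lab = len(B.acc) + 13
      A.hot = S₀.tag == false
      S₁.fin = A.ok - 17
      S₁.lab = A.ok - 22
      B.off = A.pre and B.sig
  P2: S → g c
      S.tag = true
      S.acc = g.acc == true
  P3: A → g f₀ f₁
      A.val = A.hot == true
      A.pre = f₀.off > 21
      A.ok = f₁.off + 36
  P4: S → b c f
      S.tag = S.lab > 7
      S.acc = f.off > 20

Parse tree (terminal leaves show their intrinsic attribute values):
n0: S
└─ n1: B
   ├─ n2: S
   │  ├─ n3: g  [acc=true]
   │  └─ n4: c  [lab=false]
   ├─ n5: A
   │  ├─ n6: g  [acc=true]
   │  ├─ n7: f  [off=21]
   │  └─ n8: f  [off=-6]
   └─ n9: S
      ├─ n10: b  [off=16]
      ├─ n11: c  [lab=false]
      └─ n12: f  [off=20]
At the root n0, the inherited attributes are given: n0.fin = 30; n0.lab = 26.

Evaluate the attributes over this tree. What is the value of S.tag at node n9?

1. n0.fin = 30  [given at root]
2. n0.lab = 26  [given at root]
3. n1.acc = "mu"  ["mu"]
4. n1.sig = true  [S.lab > 25]
5. n1.wid = true  [S.fin > 29]
6. n2.fin = 10  [len(B.acc) + 8]
7. n2.lab = 15  [len(B.acc) + 13]
8. n3.acc = true  [terminal]
9. n4.lab = false  [terminal]
10. n2.tag = true  [true]
11. n2.acc = true  [g.acc == true]
12. n5.hot = false  [S₀.tag == false]
13. n6.acc = true  [terminal]
14. n7.off = 21  [terminal]
15. n8.off = -6  [terminal]
16. n5.val = false  [A.hot == true]
17. n5.pre = false  [f₀.off > 21]
18. n5.ok = 30  [f₁.off + 36]
19. n9.fin = 13  [A.ok - 17]
20. n9.lab = 8  [A.ok - 22]
21. n10.off = 16  [terminal]
22. n11.lab = false  [terminal]
23. n12.off = 20  [terminal]
24. n9.tag = true  [S.lab > 7]
25. n9.acc = false  [f.off > 20]
26. n1.off = false  [A.pre and B.sig]
27. n0.tag = false  [S.lab > 26]
28. n0.acc = false  [B.off == true]

true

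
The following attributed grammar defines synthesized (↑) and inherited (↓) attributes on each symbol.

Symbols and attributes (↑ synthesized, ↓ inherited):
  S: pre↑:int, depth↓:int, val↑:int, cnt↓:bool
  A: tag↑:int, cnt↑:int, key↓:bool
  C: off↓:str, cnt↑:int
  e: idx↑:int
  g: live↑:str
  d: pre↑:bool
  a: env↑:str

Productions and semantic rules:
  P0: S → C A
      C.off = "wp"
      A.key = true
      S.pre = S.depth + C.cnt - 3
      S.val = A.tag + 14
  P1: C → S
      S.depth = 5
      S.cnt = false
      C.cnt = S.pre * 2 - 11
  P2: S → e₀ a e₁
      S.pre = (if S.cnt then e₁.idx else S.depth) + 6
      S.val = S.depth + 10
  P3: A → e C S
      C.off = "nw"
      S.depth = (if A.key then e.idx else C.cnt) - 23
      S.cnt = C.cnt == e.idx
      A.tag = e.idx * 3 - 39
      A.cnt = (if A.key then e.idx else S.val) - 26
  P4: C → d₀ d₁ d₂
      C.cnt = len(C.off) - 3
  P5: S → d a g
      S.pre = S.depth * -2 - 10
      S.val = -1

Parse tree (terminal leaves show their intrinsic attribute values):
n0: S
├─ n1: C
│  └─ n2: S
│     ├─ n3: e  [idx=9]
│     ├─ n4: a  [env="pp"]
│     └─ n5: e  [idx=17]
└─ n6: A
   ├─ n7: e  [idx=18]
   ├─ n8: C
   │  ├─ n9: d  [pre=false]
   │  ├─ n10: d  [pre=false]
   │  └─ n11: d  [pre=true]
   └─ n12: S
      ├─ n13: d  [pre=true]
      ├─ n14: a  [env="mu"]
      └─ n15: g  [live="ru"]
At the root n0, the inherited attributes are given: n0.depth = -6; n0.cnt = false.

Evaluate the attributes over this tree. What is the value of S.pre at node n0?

2

1. n0.depth = -6  [given at root]
2. n0.cnt = false  [given at root]
3. n1.off = "wp"  ["wp"]
4. n2.depth = 5  [5]
5. n2.cnt = false  [false]
6. n3.idx = 9  [terminal]
7. n4.env = "pp"  [terminal]
8. n5.idx = 17  [terminal]
9. n2.pre = 11  [(if S.cnt then e₁.idx else S.depth) + 6]
10. n2.val = 15  [S.depth + 10]
11. n1.cnt = 11  [S.pre * 2 - 11]
12. n6.key = true  [true]
13. n7.idx = 18  [terminal]
14. n8.off = "nw"  ["nw"]
15. n9.pre = false  [terminal]
16. n10.pre = false  [terminal]
17. n11.pre = true  [terminal]
18. n8.cnt = -1  [len(C.off) - 3]
19. n12.depth = -5  [(if A.key then e.idx else C.cnt) - 23]
20. n12.cnt = false  [C.cnt == e.idx]
21. n13.pre = true  [terminal]
22. n14.env = "mu"  [terminal]
23. n15.live = "ru"  [terminal]
24. n12.pre = 0  [S.depth * -2 - 10]
25. n12.val = -1  [-1]
26. n6.tag = 15  [e.idx * 3 - 39]
27. n6.cnt = -8  [(if A.key then e.idx else S.val) - 26]
28. n0.pre = 2  [S.depth + C.cnt - 3]
29. n0.val = 29  [A.tag + 14]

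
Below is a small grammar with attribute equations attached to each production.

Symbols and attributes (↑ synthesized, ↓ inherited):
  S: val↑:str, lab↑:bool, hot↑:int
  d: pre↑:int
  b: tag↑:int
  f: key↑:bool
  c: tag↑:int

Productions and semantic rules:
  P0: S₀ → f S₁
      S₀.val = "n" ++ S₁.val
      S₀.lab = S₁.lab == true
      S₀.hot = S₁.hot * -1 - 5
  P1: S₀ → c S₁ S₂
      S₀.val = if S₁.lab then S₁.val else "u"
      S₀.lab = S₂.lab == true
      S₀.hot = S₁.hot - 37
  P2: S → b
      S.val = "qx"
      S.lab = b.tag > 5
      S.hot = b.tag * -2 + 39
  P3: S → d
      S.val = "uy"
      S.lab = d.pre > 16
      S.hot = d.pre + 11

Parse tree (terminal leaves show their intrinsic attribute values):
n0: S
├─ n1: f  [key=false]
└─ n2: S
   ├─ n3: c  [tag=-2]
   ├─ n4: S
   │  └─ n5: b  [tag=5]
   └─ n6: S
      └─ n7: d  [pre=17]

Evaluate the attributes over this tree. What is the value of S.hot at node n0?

1. n1.key = false  [terminal]
2. n3.tag = -2  [terminal]
3. n5.tag = 5  [terminal]
4. n4.val = "qx"  ["qx"]
5. n4.lab = false  [b.tag > 5]
6. n4.hot = 29  [b.tag * -2 + 39]
7. n7.pre = 17  [terminal]
8. n6.val = "uy"  ["uy"]
9. n6.lab = true  [d.pre > 16]
10. n6.hot = 28  [d.pre + 11]
11. n2.val = "u"  [if S₁.lab then S₁.val else "u"]
12. n2.lab = true  [S₂.lab == true]
13. n2.hot = -8  [S₁.hot - 37]
14. n0.val = "nu"  ["n" ++ S₁.val]
15. n0.lab = true  [S₁.lab == true]
16. n0.hot = 3  [S₁.hot * -1 - 5]

3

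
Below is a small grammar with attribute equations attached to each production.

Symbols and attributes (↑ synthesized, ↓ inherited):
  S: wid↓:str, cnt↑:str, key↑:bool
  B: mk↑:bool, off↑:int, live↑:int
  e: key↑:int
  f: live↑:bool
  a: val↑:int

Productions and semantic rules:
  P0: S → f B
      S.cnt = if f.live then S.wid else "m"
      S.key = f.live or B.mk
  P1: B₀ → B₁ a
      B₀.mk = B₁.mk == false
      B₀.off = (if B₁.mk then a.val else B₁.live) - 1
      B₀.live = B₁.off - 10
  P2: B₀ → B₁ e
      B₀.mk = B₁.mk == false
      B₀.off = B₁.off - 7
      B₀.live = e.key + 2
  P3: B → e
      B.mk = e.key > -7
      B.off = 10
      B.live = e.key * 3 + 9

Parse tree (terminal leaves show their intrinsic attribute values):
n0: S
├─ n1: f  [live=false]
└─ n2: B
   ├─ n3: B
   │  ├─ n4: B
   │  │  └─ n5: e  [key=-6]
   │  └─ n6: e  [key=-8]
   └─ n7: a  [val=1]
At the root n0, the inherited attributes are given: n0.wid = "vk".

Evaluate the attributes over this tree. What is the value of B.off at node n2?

1. n0.wid = "vk"  [given at root]
2. n1.live = false  [terminal]
3. n5.key = -6  [terminal]
4. n4.mk = true  [e.key > -7]
5. n4.off = 10  [10]
6. n4.live = -9  [e.key * 3 + 9]
7. n6.key = -8  [terminal]
8. n3.mk = false  [B₁.mk == false]
9. n3.off = 3  [B₁.off - 7]
10. n3.live = -6  [e.key + 2]
11. n7.val = 1  [terminal]
12. n2.mk = true  [B₁.mk == false]
13. n2.off = -7  [(if B₁.mk then a.val else B₁.live) - 1]
14. n2.live = -7  [B₁.off - 10]
15. n0.cnt = "m"  [if f.live then S.wid else "m"]
16. n0.key = true  [f.live or B.mk]

-7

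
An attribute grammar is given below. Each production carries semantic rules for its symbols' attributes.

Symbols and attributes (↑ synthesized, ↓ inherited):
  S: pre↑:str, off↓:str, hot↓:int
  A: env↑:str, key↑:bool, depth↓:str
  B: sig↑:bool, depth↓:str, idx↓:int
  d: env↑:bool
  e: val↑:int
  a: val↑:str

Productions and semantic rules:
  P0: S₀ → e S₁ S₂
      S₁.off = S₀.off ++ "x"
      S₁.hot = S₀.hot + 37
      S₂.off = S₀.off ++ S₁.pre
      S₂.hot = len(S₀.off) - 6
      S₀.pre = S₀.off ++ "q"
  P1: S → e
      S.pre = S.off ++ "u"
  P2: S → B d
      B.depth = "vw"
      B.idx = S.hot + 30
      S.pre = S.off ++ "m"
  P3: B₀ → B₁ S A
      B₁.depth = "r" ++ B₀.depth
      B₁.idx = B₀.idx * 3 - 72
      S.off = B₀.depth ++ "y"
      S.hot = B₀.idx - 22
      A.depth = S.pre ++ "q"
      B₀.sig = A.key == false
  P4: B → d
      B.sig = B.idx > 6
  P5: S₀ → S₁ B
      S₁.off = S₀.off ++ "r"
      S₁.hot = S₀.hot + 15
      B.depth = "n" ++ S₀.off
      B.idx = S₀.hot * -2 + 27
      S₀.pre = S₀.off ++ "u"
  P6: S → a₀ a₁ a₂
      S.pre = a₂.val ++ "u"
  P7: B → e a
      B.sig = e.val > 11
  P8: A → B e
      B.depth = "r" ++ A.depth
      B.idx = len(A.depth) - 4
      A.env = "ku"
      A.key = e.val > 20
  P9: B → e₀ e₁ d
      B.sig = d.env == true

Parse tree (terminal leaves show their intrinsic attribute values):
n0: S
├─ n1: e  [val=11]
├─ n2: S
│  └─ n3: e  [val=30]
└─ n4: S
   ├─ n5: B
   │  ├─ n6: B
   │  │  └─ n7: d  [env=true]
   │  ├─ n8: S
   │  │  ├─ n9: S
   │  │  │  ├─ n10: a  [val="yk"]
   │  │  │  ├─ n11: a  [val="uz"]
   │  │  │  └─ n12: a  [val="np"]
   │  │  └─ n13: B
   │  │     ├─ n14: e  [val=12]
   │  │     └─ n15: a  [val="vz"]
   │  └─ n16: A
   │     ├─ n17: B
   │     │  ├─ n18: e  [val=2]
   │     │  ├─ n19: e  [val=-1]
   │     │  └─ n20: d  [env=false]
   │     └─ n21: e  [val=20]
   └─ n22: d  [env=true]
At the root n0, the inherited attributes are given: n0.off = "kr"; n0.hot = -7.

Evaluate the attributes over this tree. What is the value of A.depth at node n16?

"vwyuq"

1. n0.off = "kr"  [given at root]
2. n0.hot = -7  [given at root]
3. n1.val = 11  [terminal]
4. n2.off = "krx"  [S₀.off ++ "x"]
5. n2.hot = 30  [S₀.hot + 37]
6. n3.val = 30  [terminal]
7. n2.pre = "krxu"  [S.off ++ "u"]
8. n4.off = "krkrxu"  [S₀.off ++ S₁.pre]
9. n4.hot = -4  [len(S₀.off) - 6]
10. n5.depth = "vw"  ["vw"]
11. n5.idx = 26  [S.hot + 30]
12. n6.depth = "rvw"  ["r" ++ B₀.depth]
13. n6.idx = 6  [B₀.idx * 3 - 72]
14. n7.env = true  [terminal]
15. n6.sig = false  [B.idx > 6]
16. n8.off = "vwy"  [B₀.depth ++ "y"]
17. n8.hot = 4  [B₀.idx - 22]
18. n9.off = "vwyr"  [S₀.off ++ "r"]
19. n9.hot = 19  [S₀.hot + 15]
20. n10.val = "yk"  [terminal]
21. n11.val = "uz"  [terminal]
22. n12.val = "np"  [terminal]
23. n9.pre = "npu"  [a₂.val ++ "u"]
24. n13.depth = "nvwy"  ["n" ++ S₀.off]
25. n13.idx = 19  [S₀.hot * -2 + 27]
26. n14.val = 12  [terminal]
27. n15.val = "vz"  [terminal]
28. n13.sig = true  [e.val > 11]
29. n8.pre = "vwyu"  [S₀.off ++ "u"]
30. n16.depth = "vwyuq"  [S.pre ++ "q"]
31. n17.depth = "rvwyuq"  ["r" ++ A.depth]
32. n17.idx = 1  [len(A.depth) - 4]
33. n18.val = 2  [terminal]
34. n19.val = -1  [terminal]
35. n20.env = false  [terminal]
36. n17.sig = false  [d.env == true]
37. n21.val = 20  [terminal]
38. n16.env = "ku"  ["ku"]
39. n16.key = false  [e.val > 20]
40. n5.sig = true  [A.key == false]
41. n22.env = true  [terminal]
42. n4.pre = "krkrxum"  [S.off ++ "m"]
43. n0.pre = "krq"  [S₀.off ++ "q"]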